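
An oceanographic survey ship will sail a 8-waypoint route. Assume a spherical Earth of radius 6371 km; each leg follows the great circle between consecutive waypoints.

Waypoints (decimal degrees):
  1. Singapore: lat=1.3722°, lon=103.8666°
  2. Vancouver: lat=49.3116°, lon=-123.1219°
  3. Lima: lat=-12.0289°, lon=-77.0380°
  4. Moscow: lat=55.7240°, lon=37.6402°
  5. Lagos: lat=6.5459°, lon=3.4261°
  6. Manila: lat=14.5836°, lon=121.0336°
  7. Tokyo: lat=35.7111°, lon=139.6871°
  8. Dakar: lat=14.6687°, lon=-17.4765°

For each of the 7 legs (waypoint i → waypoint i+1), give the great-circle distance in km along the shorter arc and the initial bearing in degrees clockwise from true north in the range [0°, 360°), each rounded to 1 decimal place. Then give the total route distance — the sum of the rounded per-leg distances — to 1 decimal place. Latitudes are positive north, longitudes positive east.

Leg 1: φ1=0.0239494, φ2=0.8606498, Δφ=0.8367004, Δλ=-3.9616967 rad; a=sin²(Δφ/2)+cosφ1·cosφ2·sin²(Δλ/2)=0.7132176079; c=2·atan2(√a, √(1-a))=2.011344339; dist=6371·c=12814.275 ≈ 12814.3 km; running total=12814.3 km
Leg 1 bearing: y=sinΔλ·cosφ2=0.47671306, x=cosφ1·sinφ2-sinφ1·cosφ2·cosΔλ=0.76869868; θ=atan2(y, x)=31.8054° ≈ 31.8°
Leg 2: φ1=0.8606498, φ2=-0.2099439, Δφ=-1.0705937, Δλ=0.8043158 rad; a=sin²(Δφ/2)+cosφ1·cosφ2·sin²(Δλ/2)=0.3578818565; c=2·atan2(√a, √(1-a))=1.282586561; dist=6371·c=8171.359 ≈ 8171.4 km; running total=20985.7 km
Leg 2 bearing: y=sinΔλ·cosφ2=0.70453909, x=cosφ1·sinφ2-sinφ1·cosφ2·cosΔλ=-0.65025718; θ=atan2(y, x)=132.7056° ≈ 132.7°
Leg 3: φ1=-0.2099439, φ2=0.9725673, Δφ=1.1825112, Δλ=2.0015122 rad; a=sin²(Δφ/2)+cosφ1·cosφ2·sin²(Δλ/2)=0.7010944230; c=2·atan2(√a, √(1-a))=1.984702648; dist=6371·c=12644.541 ≈ 12644.5 km; running total=33630.2 km
Leg 3 bearing: y=sinΔλ·cosφ2=0.51174311, x=cosφ1·sinφ2-sinφ1·cosφ2·cosΔλ=0.75918583; θ=atan2(y, x)=33.9827° ≈ 34.0°
Leg 4: φ1=0.9725673, φ2=0.1142475, Δφ=-0.8583198, Δλ=-0.5971487 rad; a=sin²(Δφ/2)+cosφ1·cosφ2·sin²(Δλ/2)=0.2215586986; c=2·atan2(√a, √(1-a))=0.980168497; dist=6371·c=6244.653 ≈ 6244.7 km; running total=39874.9 km
Leg 4 bearing: y=sinΔλ·cosφ2=-0.55862127, x=cosφ1·sinφ2-sinφ1·cosφ2·cosΔλ=-0.61467394; θ=atan2(y, x)=-137.7352° <0 so +360° → 222.2648° ≈ 222.3°
Leg 5: φ1=0.1142475, φ2=0.2545318, Δφ=0.1402843, Δλ=2.0526381 rad; a=sin²(Δφ/2)+cosφ1·cosφ2·sin²(Δλ/2)=0.7084268320; c=2·atan2(√a, √(1-a))=2.000777472; dist=6371·c=12746.953 ≈ 12747.0 km; running total=52621.9 km
Leg 5 bearing: y=sinΔλ·cosφ2=0.85759254, x=cosφ1·sinφ2-sinφ1·cosφ2·cosΔλ=0.30127739; θ=atan2(y, x)=70.6433° ≈ 70.6°
Leg 6: φ1=0.2545318, φ2=0.6232763, Δφ=0.3687444, Δλ=0.3255650 rad; a=sin²(Δφ/2)+cosφ1·cosφ2·sin²(Δλ/2)=0.0542489080; c=2·atan2(√a, √(1-a))=0.470145941; dist=6371·c=2995.300 ≈ 2995.3 km; running total=55617.2 km
Leg 6 bearing: y=sinΔλ·cosφ2=0.25970400, x=cosφ1·sinφ2-sinφ1·cosφ2·cosΔλ=0.37118417; θ=atan2(y, x)=34.9791° ≈ 35.0°
Leg 7: φ1=0.6232763, φ2=0.2560171, Δφ=-0.3672592, Δλ=-2.7430223 rad; a=sin²(Δφ/2)+cosφ1·cosφ2·sin²(Δλ/2)=0.7880625818; c=2·atan2(√a, √(1-a))=2.184776388; dist=6371·c=13919.210 ≈ 13919.2 km; running total=69536.4 km
Leg 7 bearing: y=sinΔλ·cosφ2=-0.37545149, x=cosφ1·sinφ2-sinφ1·cosφ2·cosΔλ=0.72602753; θ=atan2(y, x)=-27.3449° <0 so +360° → 332.6551° ≈ 332.7°

Leg 1: dist=12814.3 km, bearing=31.8°
Leg 2: dist=8171.4 km, bearing=132.7°
Leg 3: dist=12644.5 km, bearing=34.0°
Leg 4: dist=6244.7 km, bearing=222.3°
Leg 5: dist=12747.0 km, bearing=70.6°
Leg 6: dist=2995.3 km, bearing=35.0°
Leg 7: dist=13919.2 km, bearing=332.7°
Total: 69536.4 km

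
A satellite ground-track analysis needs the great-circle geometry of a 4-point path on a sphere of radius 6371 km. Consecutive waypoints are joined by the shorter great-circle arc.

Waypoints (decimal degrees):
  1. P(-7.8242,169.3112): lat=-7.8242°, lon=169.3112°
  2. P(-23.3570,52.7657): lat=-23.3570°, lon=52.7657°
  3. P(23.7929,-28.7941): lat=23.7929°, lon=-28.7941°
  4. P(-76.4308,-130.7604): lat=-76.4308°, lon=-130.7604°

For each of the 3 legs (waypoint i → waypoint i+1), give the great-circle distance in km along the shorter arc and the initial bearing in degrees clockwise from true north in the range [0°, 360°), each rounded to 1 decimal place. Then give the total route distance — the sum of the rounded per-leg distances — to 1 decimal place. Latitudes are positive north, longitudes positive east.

Leg 1: φ1=-0.1365581, φ2=-0.4076566, Δφ=-0.2710985, Δλ=-2.0341027 rad; a=sin²(Δφ/2)+cosφ1·cosφ2·sin²(Δλ/2)=0.6762470825; c=2·atan2(√a, √(1-a))=1.931031333; dist=6371·c=12302.601 ≈ 12302.6 km; running total=12302.6 km
Leg 1 bearing: y=sinΔλ·cosφ2=-0.82127110, x=cosφ1·sinφ2-sinφ1·cosφ2·cosΔλ=-0.44862194; θ=atan2(y, x)=-118.6457° <0 so +360° → 241.3543° ≈ 241.4°
Leg 2: φ1=-0.4076566, φ2=0.4152644, Δφ=0.8229210, Δλ=-1.4234870 rad; a=sin²(Δφ/2)+cosφ1·cosφ2·sin²(Δλ/2)=0.5183237618; c=2·atan2(√a, √(1-a))=1.607452059; dist=6371·c=10241.077 ≈ 10241.1 km; running total=22543.7 km
Leg 2 bearing: y=sinΔλ·cosφ2=-0.90509974, x=cosφ1·sinφ2-sinφ1·cosφ2·cosΔλ=0.42361706; θ=atan2(y, x)=-64.9188° <0 so +360° → 295.0812° ≈ 295.1°
Leg 3: φ1=0.4152644, φ2=-1.3339691, Δφ=-1.7492336, Δλ=-1.7796477 rad; a=sin²(Δφ/2)+cosφ1·cosφ2·sin²(Δλ/2)=0.7183409104; c=2·atan2(√a, √(1-a))=2.022703245; dist=6371·c=12886.642 ≈ 12886.6 km; running total=35430.3 km
Leg 3 bearing: y=sinΔλ·cosφ2=-0.22952124, x=cosφ1·sinφ2-sinφ1·cosφ2·cosΔλ=-0.86984423; θ=atan2(y, x)=-165.2186° <0 so +360° → 194.7814° ≈ 194.8°

Leg 1: dist=12302.6 km, bearing=241.4°
Leg 2: dist=10241.1 km, bearing=295.1°
Leg 3: dist=12886.6 km, bearing=194.8°
Total: 35430.3 km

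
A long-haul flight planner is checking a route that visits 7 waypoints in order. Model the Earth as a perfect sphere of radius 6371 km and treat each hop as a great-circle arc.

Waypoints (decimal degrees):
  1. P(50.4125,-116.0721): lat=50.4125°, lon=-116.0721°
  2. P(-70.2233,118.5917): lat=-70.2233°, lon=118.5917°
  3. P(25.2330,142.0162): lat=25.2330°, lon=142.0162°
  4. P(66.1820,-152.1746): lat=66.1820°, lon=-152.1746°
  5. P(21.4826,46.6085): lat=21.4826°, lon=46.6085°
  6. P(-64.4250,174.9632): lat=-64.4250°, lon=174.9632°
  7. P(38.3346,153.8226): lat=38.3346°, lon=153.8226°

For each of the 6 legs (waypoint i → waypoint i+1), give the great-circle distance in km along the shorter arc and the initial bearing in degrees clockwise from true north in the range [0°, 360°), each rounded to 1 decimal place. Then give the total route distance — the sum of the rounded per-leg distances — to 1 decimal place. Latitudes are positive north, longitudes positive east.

Leg 1: φ1=0.8798641, φ2=-1.2256278, Δφ=-2.1054919, Δλ=4.0956559 rad; a=sin²(Δφ/2)+cosφ1·cosφ2·sin²(Δλ/2)=0.9249530955; c=2·atan2(√a, √(1-a))=2.586603567; dist=6371·c=16479.251 ≈ 16479.3 km; running total=16479.3 km
Leg 1 bearing: y=sinΔλ·cosφ2=-0.27602087, x=cosφ1·sinφ2-sinφ1·cosφ2·cosΔλ=-0.44885626; θ=atan2(y, x)=-148.4109° <0 so +360° → 211.5891° ≈ 211.6°
Leg 2: φ1=-1.2256278, φ2=0.4403989, Δφ=1.6660267, Δλ=0.4088347 rad; a=sin²(Δφ/2)+cosφ1·cosφ2·sin²(Δλ/2)=0.5601556852; c=2·atan2(√a, √(1-a))=1.691399852; dist=6371·c=10775.908 ≈ 10775.9 km; running total=27255.2 km
Leg 2 bearing: y=sinΔλ·cosφ2=0.35960766, x=cosφ1·sinφ2-sinφ1·cosφ2·cosΔλ=0.92531481; θ=atan2(y, x)=21.2378° ≈ 21.2°
Leg 3: φ1=0.4403989, φ2=1.1550938, Δφ=0.7146949, Δλ=-5.1345981 rad; a=sin²(Δφ/2)+cosφ1·cosφ2·sin²(Δλ/2)=0.2301575886; c=2·atan2(√a, √(1-a))=1.000733641; dist=6371·c=6375.674 ≈ 6375.7 km; running total=33630.9 km
Leg 3 bearing: y=sinΔλ·cosφ2=0.36837052, x=cosφ1·sinφ2-sinφ1·cosφ2·cosΔλ=0.75699633; θ=atan2(y, x)=25.9485° ≈ 25.9°
Leg 4: φ1=1.1550938, φ2=0.3749421, Δφ=-0.7801517, Δλ=3.4694196 rad; a=sin²(Δφ/2)+cosφ1·cosφ2·sin²(Δλ/2)=0.5103684022; c=2·atan2(√a, √(1-a))=1.591534618; dist=6371·c=10139.667 ≈ 10139.7 km; running total=43770.6 km
Leg 4 bearing: y=sinΔλ·cosφ2=-0.29961768, x=cosφ1·sinφ2-sinφ1·cosφ2·cosΔλ=0.95383396; θ=atan2(y, x)=-17.4385° <0 so +360° → 342.5615° ≈ 342.6°
Leg 5: φ1=0.3749421, φ2=-1.1244284, Δφ=-1.4993705, Δλ=2.2402121 rad; a=sin²(Δφ/2)+cosφ1·cosφ2·sin²(Δλ/2)=0.7898021308; c=2·atan2(√a, √(1-a))=2.189039304; dist=6371·c=13946.369 ≈ 13946.4 km; running total=57717.0 km
Leg 5 bearing: y=sinΔλ·cosφ2=0.33852626, x=cosφ1·sinφ2-sinφ1·cosφ2·cosΔλ=-0.74125493; θ=atan2(y, x)=155.4541° ≈ 155.5°
Leg 6: φ1=-1.1244284, φ2=0.6690650, Δφ=1.7934934, Δλ=-0.3689731 rad; a=sin²(Δφ/2)+cosφ1·cosφ2·sin²(Δλ/2)=0.6218253000; c=2·atan2(√a, √(1-a))=1.816924445; dist=6371·c=11575.626 ≈ 11575.6 km; running total=69292.6 km
Leg 6 bearing: y=sinΔλ·cosφ2=-0.28290069, x=cosφ1·sinφ2-sinφ1·cosφ2·cosΔλ=0.92768614; θ=atan2(y, x)=-16.9592° <0 so +360° → 343.0408° ≈ 343.0°

Leg 1: dist=16479.3 km, bearing=211.6°
Leg 2: dist=10775.9 km, bearing=21.2°
Leg 3: dist=6375.7 km, bearing=25.9°
Leg 4: dist=10139.7 km, bearing=342.6°
Leg 5: dist=13946.4 km, bearing=155.5°
Leg 6: dist=11575.6 km, bearing=343.0°
Total: 69292.6 km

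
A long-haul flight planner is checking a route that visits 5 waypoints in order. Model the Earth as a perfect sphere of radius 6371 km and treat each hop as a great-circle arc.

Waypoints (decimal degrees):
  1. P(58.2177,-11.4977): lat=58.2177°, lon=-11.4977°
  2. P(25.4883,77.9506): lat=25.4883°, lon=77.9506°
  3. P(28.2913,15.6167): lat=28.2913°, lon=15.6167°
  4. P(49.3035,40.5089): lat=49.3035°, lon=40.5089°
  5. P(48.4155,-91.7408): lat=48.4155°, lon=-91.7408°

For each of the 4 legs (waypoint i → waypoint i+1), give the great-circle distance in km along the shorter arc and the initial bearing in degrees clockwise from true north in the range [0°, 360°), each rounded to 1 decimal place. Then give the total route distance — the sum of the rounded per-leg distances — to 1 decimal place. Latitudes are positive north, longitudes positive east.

Leg 1: dist=7590.3 km, bearing=76.3°
Leg 2: dist=6120.1 km, bearing=287.9°
Leg 3: dist=3151.0 km, bearing=35.3°
Leg 4: dist=8225.3 km, bearing=329.3°
Total: 25086.7 km

Leg 1: φ1=1.0160905, φ2=0.4448548, Δφ=-0.5712358, Δλ=1.5611673 rad; a=sin²(Δφ/2)+cosφ1·cosφ2·sin²(Δλ/2)=0.3148102641; c=2·atan2(√a, √(1-a))=1.191378813; dist=6371·c=7590.274 ≈ 7590.3 km; running total=7590.3 km
Leg 1 bearing: y=sinΔλ·cosφ2=0.90263133, x=cosφ1·sinφ2-sinφ1·cosφ2·cosΔλ=0.21926178; θ=atan2(y, x)=76.3465° ≈ 76.3°
Leg 2: φ1=0.4448548, φ2=0.4937763, Δφ=0.0489216, Δλ=-1.0879318 rad; a=sin²(Δφ/2)+cosφ1·cosφ2·sin²(Δλ/2)=0.2134911219; c=2·atan2(√a, √(1-a))=0.960612949; dist=6371·c=6120.065 ≈ 6120.1 km; running total=13710.4 km
Leg 2 bearing: y=sinΔλ·cosφ2=-0.77987481, x=cosφ1·sinφ2-sinφ1·cosφ2·cosΔλ=0.25188477; θ=atan2(y, x)=-72.1005° <0 so +360° → 287.8995° ≈ 287.9°
Leg 3: φ1=0.4937763, φ2=0.8605084, Δφ=0.3667321, Δλ=0.4344508 rad; a=sin²(Δφ/2)+cosφ1·cosφ2·sin²(Δλ/2)=0.0599174902; c=2·atan2(√a, √(1-a))=0.494586586; dist=6371·c=3151.011 ≈ 3151.0 km; running total=16861.4 km
Leg 3 bearing: y=sinΔλ·cosφ2=0.27445676, x=cosφ1·sinφ2-sinφ1·cosφ2·cosΔλ=0.38727642; θ=atan2(y, x)=35.3246° ≈ 35.3°
Leg 4: φ1=0.8605084, φ2=0.8450099, Δφ=-0.0154985, Δλ=-2.3081927 rad; a=sin²(Δφ/2)+cosφ1·cosφ2·sin²(Δλ/2)=0.3619447968; c=2·atan2(√a, √(1-a))=1.291051497; dist=6371·c=8225.289 ≈ 8225.3 km; running total=25086.7 km
Leg 4 bearing: y=sinΔλ·cosφ2=-0.49130279, x=cosφ1·sinφ2-sinφ1·cosφ2·cosΔλ=0.82606574; θ=atan2(y, x)=-30.7421° <0 so +360° → 329.2579° ≈ 329.3°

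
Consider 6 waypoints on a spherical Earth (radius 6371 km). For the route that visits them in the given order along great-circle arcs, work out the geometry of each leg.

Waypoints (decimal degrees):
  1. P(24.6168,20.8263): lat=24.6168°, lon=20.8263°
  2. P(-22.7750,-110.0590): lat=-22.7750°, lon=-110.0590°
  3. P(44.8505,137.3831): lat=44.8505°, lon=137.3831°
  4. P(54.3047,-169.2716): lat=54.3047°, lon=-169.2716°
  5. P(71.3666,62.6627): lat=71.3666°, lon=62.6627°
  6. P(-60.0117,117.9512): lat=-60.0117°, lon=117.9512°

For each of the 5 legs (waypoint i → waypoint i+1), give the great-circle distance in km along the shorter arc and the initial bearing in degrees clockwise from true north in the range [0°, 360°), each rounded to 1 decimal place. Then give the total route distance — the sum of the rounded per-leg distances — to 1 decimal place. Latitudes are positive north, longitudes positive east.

Leg 1: dist=15036.7 km, bearing=261.8°
Leg 2: dist=13519.7 km, bearing=309.8°
Leg 3: dist=3885.6 km, bearing=54.8°
Leg 4: dist=5460.7 km, bearing=340.6°
Leg 5: dist=15219.1 km, bearing=143.1°
Total: 53121.8 km

Leg 1: φ1=0.4296442, φ2=-0.3974987, Δφ=-0.8271429, Δλ=-2.2843794 rad; a=sin²(Δφ/2)+cosφ1·cosφ2·sin²(Δλ/2)=0.8549566949; c=2·atan2(√a, √(1-a))=2.360171553; dist=6371·c=15036.653 ≈ 15036.7 km; running total=15036.7 km
Leg 1 bearing: y=sinΔλ·cosφ2=-0.69707606, x=cosφ1·sinφ2-sinφ1·cosφ2·cosΔλ=-0.10053827; θ=atan2(y, x)=-98.2071° <0 so +360° → 261.7929° ≈ 261.8°
Leg 2: φ1=-0.3974987, φ2=0.7827889, Δφ=1.1802876, Δλ=4.3186794 rad; a=sin²(Δφ/2)+cosφ1·cosφ2·sin²(Δλ/2)=0.7618878507; c=2·atan2(√a, √(1-a))=2.122073591; dist=6371·c=13519.731 ≈ 13519.7 km; running total=28556.4 km
Leg 2 bearing: y=sinΔλ·cosφ2=-0.65470934, x=cosφ1·sinφ2-sinφ1·cosφ2·cosΔλ=0.54499054; θ=atan2(y, x)=-50.2255° <0 so +360° → 309.7745° ≈ 309.8°
Leg 3: φ1=0.7827889, φ2=0.9477958, Δφ=0.1650069, Δλ=-5.3521342 rad; a=sin²(Δφ/2)+cosφ1·cosφ2·sin²(Δλ/2)=0.0901445157; c=2·atan2(√a, √(1-a))=0.609890104; dist=6371·c=3885.610 ≈ 3885.6 km; running total=32442.0 km
Leg 3 bearing: y=sinΔλ·cosφ2=0.46809127, x=cosφ1·sinφ2-sinφ1·cosφ2·cosΔλ=0.33009771; θ=atan2(y, x)=54.8085° ≈ 54.8°
Leg 4: φ1=0.9477958, φ2=1.2455821, Δφ=0.2977863, Δλ=4.0480172 rad; a=sin²(Δφ/2)+cosφ1·cosφ2·sin²(Δλ/2)=0.1726914742; c=2·atan2(√a, √(1-a))=0.857120389; dist=6371·c=5460.714 ≈ 5460.7 km; running total=37902.7 km
Leg 4 bearing: y=sinΔλ·cosφ2=-0.25155296, x=cosφ1·sinφ2-sinφ1·cosφ2·cosΔλ=0.71287981; θ=atan2(y, x)=-19.4363° <0 so +360° → 340.5637° ≈ 340.6°
Leg 5: φ1=1.2455821, φ2=-1.0474018, Δφ=-2.2929839, Δλ=0.9649664 rad; a=sin²(Δφ/2)+cosφ1·cosφ2·sin²(Δλ/2)=0.8648935798; c=2·atan2(√a, √(1-a))=2.388806907; dist=6371·c=15219.089 ≈ 15219.1 km; running total=53121.8 km
Leg 5 bearing: y=sinΔλ·cosφ2=0.41086950, x=cosφ1·sinφ2-sinφ1·cosφ2·cosΔλ=-0.54644026; θ=atan2(y, x)=143.0604° ≈ 143.1°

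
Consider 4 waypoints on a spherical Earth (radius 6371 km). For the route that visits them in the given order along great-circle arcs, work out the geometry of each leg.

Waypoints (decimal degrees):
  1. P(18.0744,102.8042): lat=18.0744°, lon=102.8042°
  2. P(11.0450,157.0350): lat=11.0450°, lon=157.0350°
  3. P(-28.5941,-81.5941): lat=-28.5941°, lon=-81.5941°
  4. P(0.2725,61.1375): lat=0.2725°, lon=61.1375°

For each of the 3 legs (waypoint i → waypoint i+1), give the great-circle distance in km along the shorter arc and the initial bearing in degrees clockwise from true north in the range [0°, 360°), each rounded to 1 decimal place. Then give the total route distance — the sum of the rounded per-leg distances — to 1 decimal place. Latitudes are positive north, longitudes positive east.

Leg 1: φ1=0.3154578, φ2=0.1927716, Δφ=-0.1226862, Δλ=0.9465060 rad; a=sin²(Δφ/2)+cosφ1·cosφ2·sin²(Δλ/2)=0.1975883842; c=2·atan2(√a, √(1-a))=0.921252449; dist=6371·c=5869.299 ≈ 5869.3 km; running total=5869.3 km
Leg 1 bearing: y=sinΔλ·cosφ2=0.79634901, x=cosφ1·sinφ2-sinφ1·cosφ2·cosΔλ=0.00413659; θ=atan2(y, x)=89.7024° ≈ 89.7°
Leg 2: φ1=0.1927716, φ2=-0.4990612, Δφ=-0.6918328, Δλ=-4.1648635 rad; a=sin²(Δφ/2)+cosφ1·cosφ2·sin²(Δλ/2)=0.7701532295; c=2·atan2(√a, √(1-a))=2.141597589; dist=6371·c=13644.118 ≈ 13644.1 km; running total=19513.4 km
Leg 2 bearing: y=sinΔλ·cosφ2=0.74967738, x=cosφ1·sinφ2-sinφ1·cosφ2·cosΔλ=-0.38216849; θ=atan2(y, x)=117.0115° ≈ 117.0°
Leg 3: φ1=-0.4990612, φ2=0.0047560, Δφ=0.5038172, Δλ=2.4911364 rad; a=sin²(Δφ/2)+cosφ1·cosφ2·sin²(Δλ/2)=0.8505065281; c=2·atan2(√a, √(1-a))=2.347613374; dist=6371·c=14956.645 ≈ 14956.6 km; running total=34470.0 km
Leg 3 bearing: y=sinΔλ·cosφ2=0.60554274, x=cosφ1·sinφ2-sinφ1·cosφ2·cosΔλ=-0.37669442; θ=atan2(y, x)=121.8848° ≈ 121.9°

Leg 1: dist=5869.3 km, bearing=89.7°
Leg 2: dist=13644.1 km, bearing=117.0°
Leg 3: dist=14956.6 km, bearing=121.9°
Total: 34470.0 km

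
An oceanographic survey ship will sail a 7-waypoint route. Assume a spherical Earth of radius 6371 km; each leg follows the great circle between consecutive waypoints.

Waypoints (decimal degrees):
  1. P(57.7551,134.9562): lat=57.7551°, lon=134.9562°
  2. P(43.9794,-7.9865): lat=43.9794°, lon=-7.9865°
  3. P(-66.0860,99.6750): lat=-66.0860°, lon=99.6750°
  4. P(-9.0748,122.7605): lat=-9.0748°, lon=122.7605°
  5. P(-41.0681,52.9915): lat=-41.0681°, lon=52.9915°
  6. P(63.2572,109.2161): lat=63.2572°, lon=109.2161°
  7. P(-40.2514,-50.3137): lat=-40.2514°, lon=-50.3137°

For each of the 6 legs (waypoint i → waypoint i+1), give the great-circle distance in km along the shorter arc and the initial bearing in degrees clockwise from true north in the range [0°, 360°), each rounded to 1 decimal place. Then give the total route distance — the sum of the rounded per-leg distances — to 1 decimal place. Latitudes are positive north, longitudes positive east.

Leg 1: dist=8193.4 km, bearing=333.1°
Leg 2: dist=15158.8 km, bearing=146.0°
Leg 3: dist=6579.9 km, bearing=26.8°
Leg 4: dist=7654.0 km, bearing=229.3°
Leg 5: dist=12616.0 km, bearing=24.1°
Leg 6: dist=17123.8 km, bearing=322.5°
Total: 67325.9 km

Leg 1: φ1=1.0080167, φ2=0.7675853, Δφ=-0.2404313, Δλ=-2.4948208 rad; a=sin²(Δφ/2)+cosφ1·cosφ2·sin²(Δλ/2)=0.3595410871; c=2·atan2(√a, √(1-a))=1.286046015; dist=6371·c=8193.399 ≈ 8193.4 km; running total=8193.4 km
Leg 1 bearing: y=sinΔλ·cosφ2=-0.43363429, x=cosφ1·sinφ2-sinφ1·cosφ2·cosΔλ=0.85618133; θ=atan2(y, x)=-26.8611° <0 so +360° → 333.1389° ≈ 333.1°
Leg 2: φ1=0.7675853, φ2=-1.1534183, Δφ=-1.9210036, Δλ=1.8790477 rad; a=sin²(Δφ/2)+cosφ1·cosφ2·sin²(Δλ/2)=0.8616437516; c=2·atan2(√a, √(1-a))=2.379347576; dist=6371·c=15158.823 ≈ 15158.8 km; running total=23352.2 km
Leg 2 bearing: y=sinΔλ·cosφ2=0.38625832, x=cosφ1·sinφ2-sinφ1·cosφ2·cosΔλ=-0.57241567; θ=atan2(y, x)=145.9891° ≈ 146.0°
Leg 3: φ1=-1.1534183, φ2=-0.1583851, Δφ=0.9950332, Δλ=0.4029180 rad; a=sin²(Δφ/2)+cosφ1·cosφ2·sin²(Δλ/2)=0.2437899631; c=2·atan2(√a, √(1-a))=1.032795714; dist=6371·c=6579.941 ≈ 6579.9 km; running total=29932.1 km
Leg 3 bearing: y=sinΔλ·cosφ2=0.38719646, x=cosφ1·sinφ2-sinφ1·cosφ2·cosΔλ=0.76648847; θ=atan2(y, x)=26.8009° ≈ 26.8°
Leg 4: φ1=-0.1583851, φ2=-0.7167736, Δφ=-0.5583884, Δλ=-1.2176988 rad; a=sin²(Δφ/2)+cosφ1·cosφ2·sin²(Δλ/2)=0.3194662794; c=2·atan2(√a, √(1-a))=1.201384026; dist=6371·c=7654.018 ≈ 7654.0 km; running total=37586.1 km
Leg 4 bearing: y=sinΔλ·cosφ2=-0.70741641, x=cosφ1·sinφ2-sinφ1·cosφ2·cosΔλ=-0.60761199; θ=atan2(y, x)=-130.6598° <0 so +360° → 229.3402° ≈ 229.3°
Leg 5: φ1=-0.7167736, φ2=1.1040464, Δφ=1.8208200, Δλ=0.9813044 rad; a=sin²(Δφ/2)+cosφ1·cosφ2·sin²(Δλ/2)=0.6990390509; c=2·atan2(√a, √(1-a))=1.980217167; dist=6371·c=12615.964 ≈ 12616.0 km; running total=50202.1 km
Leg 5 bearing: y=sinΔλ·cosφ2=0.37403901, x=cosφ1·sinφ2-sinφ1·cosφ2·cosΔλ=0.83763276; θ=atan2(y, x)=24.0628° ≈ 24.1°
Leg 6: φ1=1.1040464, φ2=-0.7025195, Δφ=-1.8065659, Δλ=-2.7843203 rad; a=sin²(Δφ/2)+cosφ1·cosφ2·sin²(Δλ/2)=0.9493893473; c=2·atan2(√a, √(1-a))=2.687772030; dist=6371·c=17123.796 ≈ 17123.8 km; running total=67325.9 km
Leg 6 bearing: y=sinΔλ·cosφ2=-0.26691226, x=cosφ1·sinφ2-sinφ1·cosφ2·cosΔλ=0.34778543; θ=atan2(y, x)=-37.5049° <0 so +360° → 322.4951° ≈ 322.5°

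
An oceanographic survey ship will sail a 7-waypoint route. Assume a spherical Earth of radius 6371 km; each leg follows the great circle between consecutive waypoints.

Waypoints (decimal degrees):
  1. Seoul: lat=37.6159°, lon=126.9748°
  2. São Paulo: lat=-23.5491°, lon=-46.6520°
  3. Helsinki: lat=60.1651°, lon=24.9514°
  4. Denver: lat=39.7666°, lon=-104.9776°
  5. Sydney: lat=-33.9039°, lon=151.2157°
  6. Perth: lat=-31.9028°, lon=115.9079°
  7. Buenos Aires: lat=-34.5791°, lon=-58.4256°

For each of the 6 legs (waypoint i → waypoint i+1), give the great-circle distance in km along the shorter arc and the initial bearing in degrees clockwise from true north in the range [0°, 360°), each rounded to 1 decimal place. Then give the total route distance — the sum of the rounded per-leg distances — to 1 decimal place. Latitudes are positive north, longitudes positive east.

Leg 1: dist=18337.3 km, bearing=337.0°
Leg 2: dist=11307.6 km, bearing=28.8°
Leg 3: dist=8003.2 km, bearing=321.7°
Leg 4: dist=13410.2 km, bearing=249.5°
Leg 5: dist=3287.6 km, bearing=263.9°
Leg 6: dist=12598.9 km, bearing=185.1°
Total: 66944.8 km

Leg 1: φ1=0.6565213, φ2=-0.4110093, Δφ=-1.0675306, Δλ=-3.0303593 rad; a=sin²(Δφ/2)+cosφ1·cosφ2·sin²(Δλ/2)=0.9827626828; c=2·atan2(√a, √(1-a))=2.878250446; dist=6371·c=18337.334 ≈ 18337.3 km; running total=18337.3 km
Leg 1 bearing: y=sinΔλ·cosφ2=-0.10175945, x=cosφ1·sinφ2-sinφ1·cosφ2·cosΔλ=0.23959504; θ=atan2(y, x)=-23.0116° <0 so +360° → 336.9884° ≈ 337.0°
Leg 2: φ1=-0.4110093, φ2=1.0500791, Δφ=1.4610884, Δλ=1.2497151 rad; a=sin²(Δφ/2)+cosφ1·cosφ2·sin²(Δλ/2)=0.6013246424; c=2·atan2(√a, √(1-a))=1.774858913; dist=6371·c=11307.626 ≈ 11307.6 km; running total=29644.9 km
Leg 2 bearing: y=sinΔλ·cosφ2=0.47207745, x=cosφ1·sinφ2-sinφ1·cosφ2·cosΔλ=0.85794880; θ=atan2(y, x)=28.8213° ≈ 28.8°
Leg 3: φ1=1.0500791, φ2=0.6940581, Δφ=-0.3560210, Δλ=-2.2676888 rad; a=sin²(Δφ/2)+cosφ1·cosφ2·sin²(Δλ/2)=0.3452808208; c=2·atan2(√a, √(1-a))=1.256193981; dist=6371·c=8003.212 ≈ 8003.2 km; running total=37648.1 km
Leg 3 bearing: y=sinΔλ·cosφ2=-0.58943688, x=cosφ1·sinφ2-sinφ1·cosφ2·cosΔλ=0.74619841; θ=atan2(y, x)=-38.3059° <0 so +360° → 321.6941° ≈ 321.7°
Leg 4: φ1=0.6940581, φ2=-0.5917347, Δφ=-1.2857928, Δλ=4.4714166 rad; a=sin²(Δφ/2)+cosφ1·cosφ2·sin²(Δλ/2)=0.7545264137; c=2·atan2(√a, √(1-a))=2.104880336; dist=6371·c=13410.193 ≈ 13410.2 km; running total=51058.3 km
Leg 4 bearing: y=sinΔλ·cosφ2=-0.80599336, x=cosφ1·sinφ2-sinφ1·cosφ2·cosΔλ=-0.30205948; θ=atan2(y, x)=-110.5443° <0 so +360° → 249.4557° ≈ 249.5°
Leg 5: φ1=-0.5917347, φ2=-0.5568089, Δφ=0.0349258, Δλ=-0.6162374 rad; a=sin²(Δφ/2)+cosφ1·cosφ2·sin²(Δλ/2)=0.0651076658; c=2·atan2(√a, √(1-a))=0.516030570; dist=6371·c=3287.631 ≈ 3287.6 km; running total=54345.9 km
Leg 5 bearing: y=sinΔλ·cosφ2=-0.49066416, x=cosφ1·sinφ2-sinφ1·cosφ2·cosΔλ=-0.05218540; θ=atan2(y, x)=-96.0710° <0 so +360° → 263.9290° ≈ 263.9°
Leg 6: φ1=-0.5568089, φ2=-0.6035191, Δφ=-0.0467102, Δλ=-3.0426936 rad; a=sin²(Δφ/2)+cosφ1·cosφ2·sin²(Δλ/2)=0.6978115977; c=2·atan2(√a, √(1-a))=1.977542636; dist=6371·c=12598.924 ≈ 12598.9 km; running total=66944.8 km
Leg 6 bearing: y=sinΔλ·cosφ2=-0.08129523, x=cosφ1·sinφ2-sinφ1·cosφ2·cosΔλ=-0.91480783; θ=atan2(y, x)=-174.9217° <0 so +360° → 185.0783° ≈ 185.1°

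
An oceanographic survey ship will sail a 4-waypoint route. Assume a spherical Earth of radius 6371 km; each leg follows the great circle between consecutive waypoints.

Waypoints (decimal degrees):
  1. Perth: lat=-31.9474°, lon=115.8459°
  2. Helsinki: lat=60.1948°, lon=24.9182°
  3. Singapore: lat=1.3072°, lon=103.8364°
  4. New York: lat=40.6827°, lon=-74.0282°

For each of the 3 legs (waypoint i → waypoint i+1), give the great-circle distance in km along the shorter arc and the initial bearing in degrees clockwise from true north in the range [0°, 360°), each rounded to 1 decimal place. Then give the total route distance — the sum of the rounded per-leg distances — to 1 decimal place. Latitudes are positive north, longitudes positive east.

Leg 1: φ1=-0.5575873, φ2=1.0505975, Δφ=1.6081848, Δλ=-1.5869877 rad; a=sin²(Δφ/2)+cosφ1·cosφ2·sin²(Δλ/2)=0.7329873351; c=2·atan2(√a, √(1-a))=2.055532192; dist=6371·c=13095.796 ≈ 13095.8 km; running total=13095.8 km
Leg 1 bearing: y=sinΔλ·cosφ2=-0.49698756, x=cosφ1·sinφ2-sinφ1·cosφ2·cosΔλ=0.73203208; θ=atan2(y, x)=-34.1732° <0 so +360° → 325.8268° ≈ 325.8°
Leg 2: φ1=1.0505975, φ2=0.0228149, Δφ=-1.0277825, Δλ=1.3773824 rad; a=sin²(Δφ/2)+cosφ1·cosφ2·sin²(Δλ/2)=0.4423454820; c=2·atan2(√a, √(1-a))=1.455230222; dist=6371·c=9271.272 ≈ 9271.3 km; running total=22367.1 km
Leg 2 bearing: y=sinΔλ·cosφ2=0.98109837, x=cosφ1·sinφ2-sinφ1·cosφ2·cosΔλ=-0.15540209; θ=atan2(y, x)=99.0006° ≈ 99.0°
Leg 3: φ1=0.0228149, φ2=0.7100471, Δφ=0.6872321, Δλ=-3.1043229 rad; a=sin²(Δφ/2)+cosφ1·cosφ2·sin²(Δλ/2)=0.8713681454; c=2·atan2(√a, √(1-a))=2.407944029; dist=6371·c=15341.011 ≈ 15341.0 km; running total=37708.1 km
Leg 3 bearing: y=sinΔλ·cosφ2=-0.02825628, x=cosφ1·sinφ2-sinφ1·cosφ2·cosΔλ=0.66898758; θ=atan2(y, x)=-2.4186° <0 so +360° → 357.5814° ≈ 357.6°

Leg 1: dist=13095.8 km, bearing=325.8°
Leg 2: dist=9271.3 km, bearing=99.0°
Leg 3: dist=15341.0 km, bearing=357.6°
Total: 37708.1 km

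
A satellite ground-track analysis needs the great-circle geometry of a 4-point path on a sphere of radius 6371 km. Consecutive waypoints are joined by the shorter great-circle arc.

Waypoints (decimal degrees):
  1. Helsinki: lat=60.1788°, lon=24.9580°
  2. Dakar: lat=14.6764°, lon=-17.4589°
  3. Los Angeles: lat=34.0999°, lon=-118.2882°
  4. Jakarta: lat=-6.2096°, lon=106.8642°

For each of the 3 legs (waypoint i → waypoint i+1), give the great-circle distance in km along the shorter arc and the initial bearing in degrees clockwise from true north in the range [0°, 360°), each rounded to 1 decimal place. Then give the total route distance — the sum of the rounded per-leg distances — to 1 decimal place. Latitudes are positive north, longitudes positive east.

Leg 1: dist=6104.9 km, bearing=232.9°
Leg 2: dist=10061.4 km, bearing=305.6°
Leg 3: dist=14442.0 km, bearing=293.3°
Total: 30608.3 km

Leg 1: φ1=1.0503182, φ2=0.2561515, Δφ=-0.7941667, Δλ=-0.7403146 rad; a=sin²(Δφ/2)+cosφ1·cosφ2·sin²(Δλ/2)=0.2125187161; c=2·atan2(√a, √(1-a))=0.958237930; dist=6371·c=6104.934 ≈ 6104.9 km; running total=6104.9 km
Leg 1 bearing: y=sinΔλ·cosφ2=-0.65251206, x=cosφ1·sinφ2-sinφ1·cosφ2·cosΔλ=-0.49360516; θ=atan2(y, x)=-127.1064° <0 so +360° → 232.8936° ≈ 232.9°
Leg 2: φ1=0.2561515, φ2=0.5951555, Δφ=0.3390040, Δλ=-1.7598033 rad; a=sin²(Δφ/2)+cosφ1·cosφ2·sin²(Δλ/2)=0.5042300459; c=2·atan2(√a, √(1-a))=1.579256519; dist=6371·c=10061.443 ≈ 10061.4 km; running total=16166.3 km
Leg 2 bearing: y=sinΔλ·cosφ2=-0.81331462, x=cosφ1·sinφ2-sinφ1·cosφ2·cosΔλ=0.58176263; θ=atan2(y, x)=-54.4239° <0 so +360° → 305.5761° ≈ 305.6°
Leg 3: φ1=0.5951555, φ2=-0.1083780, Δφ=-0.7035335, Δλ=3.9296507 rad; a=sin²(Δφ/2)+cosφ1·cosφ2·sin²(Δλ/2)=0.8205919592; c=2·atan2(√a, √(1-a))=2.266836391; dist=6371·c=14442.015 ≈ 14442.0 km; running total=30608.3 km
Leg 3 bearing: y=sinΔλ·cosφ2=-0.70482538, x=cosφ1·sinφ2-sinφ1·cosφ2·cosΔλ=0.30348701; θ=atan2(y, x)=-66.7040° <0 so +360° → 293.2960° ≈ 293.3°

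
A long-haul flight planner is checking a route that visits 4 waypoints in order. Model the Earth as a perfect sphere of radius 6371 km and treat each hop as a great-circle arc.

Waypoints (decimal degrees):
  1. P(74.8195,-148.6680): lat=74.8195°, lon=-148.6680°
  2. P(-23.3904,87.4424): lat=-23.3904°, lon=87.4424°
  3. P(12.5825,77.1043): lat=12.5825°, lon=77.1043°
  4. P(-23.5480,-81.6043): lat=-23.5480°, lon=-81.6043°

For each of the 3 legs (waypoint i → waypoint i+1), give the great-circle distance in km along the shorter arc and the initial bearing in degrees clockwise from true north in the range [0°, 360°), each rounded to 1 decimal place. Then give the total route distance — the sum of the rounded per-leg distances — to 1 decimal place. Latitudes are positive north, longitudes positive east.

Leg 1: φ1=1.3058466, φ2=-0.4082395, Δφ=-1.7140861, Δλ=4.1209039 rad; a=sin²(Δφ/2)+cosφ1·cosφ2·sin²(Δλ/2)=0.7585771269; c=2·atan2(√a, √(1-a))=2.114319036; dist=6371·c=13470.327 ≈ 13470.3 km; running total=13470.3 km
Leg 1 bearing: y=sinΔλ·cosφ2=-0.76189574, x=cosφ1·sinφ2-sinφ1·cosφ2·cosΔλ=0.38995687; θ=atan2(y, x)=-62.8955° <0 so +360° → 297.1045° ≈ 297.1°
Leg 2: φ1=-0.4082395, φ2=0.2196061, Δφ=0.6278455, Δλ=-0.1804339 rad; a=sin²(Δφ/2)+cosφ1·cosφ2·sin²(Δλ/2)=0.1026236077; c=2·atan2(√a, √(1-a))=0.652196175; dist=6371·c=4155.142 ≈ 4155.1 km; running total=17625.4 km
Leg 2 bearing: y=sinΔλ·cosφ2=-0.17514649, x=cosφ1·sinφ2-sinφ1·cosφ2·cosΔλ=0.58111248; θ=atan2(y, x)=-16.7727° <0 so +360° → 343.2273° ≈ 343.2°
Leg 3: φ1=0.2196061, φ2=-0.4109901, Δφ=-0.6305962, Δλ=-2.7699876 rad; a=sin²(Δφ/2)+cosφ1·cosφ2·sin²(Δλ/2)=0.9603370989; c=2·atan2(√a, √(1-a))=2.740600551; dist=6371·c=17460.366 ≈ 17460.4 km; running total=35085.8 km
Leg 3 bearing: y=sinΔλ·cosφ2=-0.33287353, x=cosφ1·sinφ2-sinφ1·cosφ2·cosΔλ=-0.20384855; θ=atan2(y, x)=-121.4829° <0 so +360° → 238.5171° ≈ 238.5°

Leg 1: dist=13470.3 km, bearing=297.1°
Leg 2: dist=4155.1 km, bearing=343.2°
Leg 3: dist=17460.4 km, bearing=238.5°
Total: 35085.8 km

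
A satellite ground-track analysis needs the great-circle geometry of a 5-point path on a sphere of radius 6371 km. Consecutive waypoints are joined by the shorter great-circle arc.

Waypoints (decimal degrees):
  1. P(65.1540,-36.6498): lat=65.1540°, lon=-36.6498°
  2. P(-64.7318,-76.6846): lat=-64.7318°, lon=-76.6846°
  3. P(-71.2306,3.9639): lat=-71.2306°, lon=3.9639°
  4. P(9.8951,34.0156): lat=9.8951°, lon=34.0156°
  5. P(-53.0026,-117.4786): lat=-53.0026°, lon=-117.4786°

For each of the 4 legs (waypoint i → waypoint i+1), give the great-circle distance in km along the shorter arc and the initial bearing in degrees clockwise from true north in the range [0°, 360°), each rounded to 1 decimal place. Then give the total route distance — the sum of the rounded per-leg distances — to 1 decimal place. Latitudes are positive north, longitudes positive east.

Leg 1: φ1=1.1371518, φ2=-1.1297830, Δφ=-2.2669349, Δλ=-0.6987391 rad; a=sin²(Δφ/2)+cosφ1·cosφ2·sin²(Δλ/2)=0.8416455109; c=2·atan2(√a, √(1-a))=2.323056857; dist=6371·c=14800.195 ≈ 14800.2 km; running total=14800.2 km
Leg 1 bearing: y=sinΔλ·cosφ2=-0.27457632, x=cosφ1·sinφ2-sinφ1·cosφ2·cosΔλ=-0.67655098; θ=atan2(y, x)=-157.9104° <0 so +360° → 202.0896° ≈ 202.1°
Leg 2: φ1=-1.1297830, φ2=-1.2432085, Δφ=-0.1134255, Δλ=1.4075819 rad; a=sin²(Δφ/2)+cosφ1·cosφ2·sin²(Δλ/2)=0.0607268317; c=2·atan2(√a, √(1-a))=0.497986017; dist=6371·c=3172.669 ≈ 3172.7 km; running total=17972.9 km
Leg 2 bearing: y=sinΔλ·cosφ2=0.31748390, x=cosφ1·sinφ2-sinφ1·cosφ2·cosΔλ=-0.35687576; θ=atan2(y, x)=138.3431° ≈ 138.3°
Leg 3: φ1=-1.2432085, φ2=0.1727021, Δφ=1.4159106, Δλ=0.5245011 rad; a=sin²(Δφ/2)+cosφ1·cosφ2·sin²(Δλ/2)=0.4441711526; c=2·atan2(√a, √(1-a))=1.458905306; dist=6371·c=9294.686 ≈ 9294.7 km; running total=27267.6 km
Leg 3 bearing: y=sinΔλ·cosφ2=0.49333163, x=cosφ1·sinφ2-sinφ1·cosφ2·cosΔλ=0.86264504; θ=atan2(y, x)=29.7645° ≈ 29.8°
Leg 4: φ1=0.1727021, φ2=-0.9250699, Δφ=-1.0977720, Δλ=-2.6440726 rad; a=sin²(Δφ/2)+cosφ1·cosφ2·sin²(Δλ/2)=0.8291018684; c=2·atan2(√a, √(1-a))=2.289226608; dist=6371·c=14584.663 ≈ 14584.7 km; running total=41852.3 km
Leg 4 bearing: y=sinΔλ·cosφ2=-0.28719755, x=cosφ1·sinφ2-sinφ1·cosφ2·cosΔλ=-0.69590618; θ=atan2(y, x)=-157.5743° <0 so +360° → 202.4257° ≈ 202.4°

Leg 1: dist=14800.2 km, bearing=202.1°
Leg 2: dist=3172.7 km, bearing=138.3°
Leg 3: dist=9294.7 km, bearing=29.8°
Leg 4: dist=14584.7 km, bearing=202.4°
Total: 41852.3 km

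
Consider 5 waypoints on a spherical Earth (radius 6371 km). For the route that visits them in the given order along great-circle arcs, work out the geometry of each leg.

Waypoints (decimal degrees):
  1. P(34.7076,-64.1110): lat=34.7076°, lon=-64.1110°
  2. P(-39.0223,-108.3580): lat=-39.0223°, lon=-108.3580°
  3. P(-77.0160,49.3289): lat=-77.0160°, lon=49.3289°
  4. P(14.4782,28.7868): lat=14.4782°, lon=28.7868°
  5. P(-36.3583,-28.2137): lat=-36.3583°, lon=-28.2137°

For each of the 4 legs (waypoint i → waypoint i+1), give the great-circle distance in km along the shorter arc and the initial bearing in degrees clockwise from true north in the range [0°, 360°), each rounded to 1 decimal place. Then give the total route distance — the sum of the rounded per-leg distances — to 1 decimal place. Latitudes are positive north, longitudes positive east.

Leg 1: φ1=0.6057619, φ2=-0.6810676, Δφ=-1.2868295, Δλ=-0.7722558 rad; a=sin²(Δφ/2)+cosφ1·cosφ2·sin²(Δλ/2)=0.4504995638; c=2·atan2(√a, √(1-a))=1.471633016; dist=6371·c=9375.774 ≈ 9375.8 km; running total=9375.8 km
Leg 1 bearing: y=sinΔλ·cosφ2=-0.54208494, x=cosφ1·sinφ2-sinφ1·cosφ2·cosΔλ=-0.83447153; θ=atan2(y, x)=-146.9917° <0 so +360° → 213.0083° ≈ 213.0°
Leg 2: φ1=-0.6810676, φ2=-1.3441828, Δφ=-0.6631152, Δλ=2.7521556 rad; a=sin²(Δφ/2)+cosφ1·cosφ2·sin²(Δλ/2)=0.2739790521; c=2·atan2(√a, √(1-a))=1.101743183; dist=6371·c=7019.206 ≈ 7019.2 km; running total=16395.0 km
Leg 2 bearing: y=sinΔλ·cosφ2=0.08530334, x=cosφ1·sinφ2-sinφ1·cosφ2·cosΔλ=-0.88790848; θ=atan2(y, x)=174.5123° ≈ 174.5°
Leg 3: φ1=-1.3441828, φ2=0.2526923, Δφ=1.5968750, Δλ=-0.3585273 rad; a=sin²(Δφ/2)+cosφ1·cosφ2·sin²(Δλ/2)=0.5199541801; c=2·atan2(√a, √(1-a))=1.610715288; dist=6371·c=10261.867 ≈ 10261.9 km; running total=26656.9 km
Leg 3 bearing: y=sinΔλ·cosφ2=-0.33975209, x=cosφ1·sinφ2-sinφ1·cosφ2·cosΔλ=0.93966794; θ=atan2(y, x)=-19.8783° <0 so +360° → 340.1217° ≈ 340.1°
Leg 4: φ1=0.2526923, φ2=-0.6345720, Δφ=-0.8872643, Δλ=-0.9948464 rad; a=sin²(Δφ/2)+cosφ1·cosφ2·sin²(Δλ/2)=0.3617691014; c=2·atan2(√a, √(1-a))=1.290685875; dist=6371·c=8222.960 ≈ 8223.0 km; running total=34879.9 km
Leg 4 bearing: y=sinΔλ·cosφ2=-0.67540660, x=cosφ1·sinφ2-sinφ1·cosφ2·cosΔλ=-0.68366278; θ=atan2(y, x)=-135.3481° <0 so +360° → 224.6519° ≈ 224.7°

Leg 1: dist=9375.8 km, bearing=213.0°
Leg 2: dist=7019.2 km, bearing=174.5°
Leg 3: dist=10261.9 km, bearing=340.1°
Leg 4: dist=8223.0 km, bearing=224.7°
Total: 34879.9 km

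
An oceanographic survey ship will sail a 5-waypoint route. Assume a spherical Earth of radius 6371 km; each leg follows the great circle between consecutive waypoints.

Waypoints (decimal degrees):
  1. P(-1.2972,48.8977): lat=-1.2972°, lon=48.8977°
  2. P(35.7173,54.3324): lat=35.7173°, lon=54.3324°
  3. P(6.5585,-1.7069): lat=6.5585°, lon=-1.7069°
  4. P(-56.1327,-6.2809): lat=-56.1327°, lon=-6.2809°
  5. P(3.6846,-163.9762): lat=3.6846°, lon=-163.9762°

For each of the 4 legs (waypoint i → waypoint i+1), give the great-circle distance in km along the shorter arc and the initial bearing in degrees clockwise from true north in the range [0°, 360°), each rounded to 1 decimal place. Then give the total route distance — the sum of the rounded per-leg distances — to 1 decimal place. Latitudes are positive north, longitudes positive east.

Leg 1: φ1=-0.0226404, φ2=0.6233845, Δφ=0.6460249, Δλ=0.0948534 rad; a=sin²(Δφ/2)+cosφ1·cosφ2·sin²(Δλ/2)=0.1025827896; c=2·atan2(√a, √(1-a))=0.652061657; dist=6371·c=4154.285 ≈ 4154.3 km; running total=4154.3 km
Leg 1 bearing: y=sinΔλ·cosφ2=0.07689674, x=cosφ1·sinφ2-sinφ1·cosφ2·cosΔλ=0.60193449; θ=atan2(y, x)=7.2801° ≈ 7.3°
Leg 2: φ1=0.6233845, φ2=0.1144674, Δφ=-0.5089171, Δλ=-0.9780703 rad; a=sin²(Δφ/2)+cosφ1·cosφ2·sin²(Δλ/2)=0.2413692316; c=2·atan2(√a, √(1-a))=1.027148266; dist=6371·c=6543.962 ≈ 6544.0 km; running total=10698.3 km
Leg 2 bearing: y=sinΔλ·cosφ2=-0.82399300, x=cosφ1·sinφ2-sinφ1·cosφ2·cosΔλ=-0.23124886; θ=atan2(y, x)=-105.6765° <0 so +360° → 254.3235° ≈ 254.3°
Leg 3: φ1=0.1144674, φ2=-0.9797004, Δφ=-1.0941679, Δλ=-0.0798314 rad; a=sin²(Δφ/2)+cosφ1·cosφ2·sin²(Δλ/2)=0.2714885846; c=2·atan2(√a, √(1-a))=1.096151202; dist=6371·c=6983.579 ≈ 6983.6 km; running total=17681.9 km
Leg 3 bearing: y=sinΔλ·cosφ2=-0.04444049, x=cosφ1·sinφ2-sinφ1·cosφ2·cosΔλ=-0.88834406; θ=atan2(y, x)=-177.1361° <0 so +360° → 182.8639° ≈ 182.9°
Leg 4: φ1=-0.9797004, φ2=0.0643084, Δφ=1.0440088, Δλ=-2.7523022 rad; a=sin²(Δφ/2)+cosφ1·cosφ2·sin²(Δλ/2)=0.7839350906; c=2·atan2(√a, √(1-a))=2.174712365; dist=6371·c=13855.092 ≈ 13855.1 km; running total=31537.0 km
Leg 4 bearing: y=sinΔλ·cosφ2=-0.37874753, x=cosφ1·sinφ2-sinφ1·cosφ2·cosΔλ=-0.73080351; θ=atan2(y, x)=-152.6040° <0 so +360° → 207.3960° ≈ 207.4°

Leg 1: dist=4154.3 km, bearing=7.3°
Leg 2: dist=6544.0 km, bearing=254.3°
Leg 3: dist=6983.6 km, bearing=182.9°
Leg 4: dist=13855.1 km, bearing=207.4°
Total: 31537.0 km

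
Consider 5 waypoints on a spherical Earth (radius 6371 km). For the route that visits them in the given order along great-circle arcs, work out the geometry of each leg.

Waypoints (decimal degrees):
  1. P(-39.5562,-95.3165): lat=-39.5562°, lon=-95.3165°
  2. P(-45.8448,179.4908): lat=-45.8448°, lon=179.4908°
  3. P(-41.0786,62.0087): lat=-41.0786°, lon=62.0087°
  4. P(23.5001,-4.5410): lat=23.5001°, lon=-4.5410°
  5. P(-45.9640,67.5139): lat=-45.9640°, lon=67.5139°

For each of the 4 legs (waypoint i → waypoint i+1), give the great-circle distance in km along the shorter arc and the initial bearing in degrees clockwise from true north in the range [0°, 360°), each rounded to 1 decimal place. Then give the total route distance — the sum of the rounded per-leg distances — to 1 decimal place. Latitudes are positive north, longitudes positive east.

Leg 1: φ1=-0.6903859, φ2=-0.8001427, Δφ=-0.1097568, Δλ=4.7962922 rad; a=sin²(Δφ/2)+cosφ1·cosφ2·sin²(Δλ/2)=0.2490446572; c=2·atan2(√a, √(1-a))=1.044989873; dist=6371·c=6657.630 ≈ 6657.6 km; running total=6657.6 km
Leg 1 bearing: y=sinΔλ·cosφ2=-0.69415381, x=cosφ1·sinφ2-sinφ1·cosφ2·cosΔλ=-0.51598077; θ=atan2(y, x)=-126.6243° <0 so +360° → 233.3757° ≈ 233.4°
Leg 2: φ1=-0.8001427, φ2=-0.7169568, Δφ=0.0831859, Δλ=-2.0504495 rad; a=sin²(Δφ/2)+cosφ1·cosφ2·sin²(Δλ/2)=0.3854430789; c=2·atan2(√a, √(1-a))=1.339629116; dist=6371·c=8534.777 ≈ 8534.8 km; running total=15192.4 km
Leg 2 bearing: y=sinΔλ·cosφ2=-0.66874534, x=cosφ1·sinφ2-sinφ1·cosφ2·cosΔλ=-0.70730935; θ=atan2(y, x)=-136.6053° <0 so +360° → 223.3947° ≈ 223.4°
Leg 3: φ1=-0.7169568, φ2=0.4101541, Δφ=1.1271109, Δλ=-1.1615114 rad; a=sin²(Δφ/2)+cosφ1·cosφ2·sin²(Δλ/2)=0.4934581689; c=2·atan2(√a, √(1-a))=1.557712291; dist=6371·c=9924.185 ≈ 9924.2 km; running total=25116.6 km
Leg 3 bearing: y=sinΔλ·cosφ2=-0.84131542, x=cosφ1·sinφ2-sinφ1·cosφ2·cosΔλ=0.54038614; θ=atan2(y, x)=-57.2869° <0 so +360° → 302.7131° ≈ 302.7°
Leg 4: φ1=0.4101541, φ2=-0.8022231, Δφ=-1.2123773, Δλ=1.2575952 rad; a=sin²(Δφ/2)+cosφ1·cosφ2·sin²(Δλ/2)=0.5451294887; c=2·atan2(√a, √(1-a))=1.661178307; dist=6371·c=10583.367 ≈ 10583.4 km; running total=35700.0 km
Leg 4 bearing: y=sinΔλ·cosφ2=0.66129461, x=cosφ1·sinφ2-sinφ1·cosφ2·cosΔλ=-0.74467628; θ=atan2(y, x)=138.3940° ≈ 138.4°

Leg 1: dist=6657.6 km, bearing=233.4°
Leg 2: dist=8534.8 km, bearing=223.4°
Leg 3: dist=9924.2 km, bearing=302.7°
Leg 4: dist=10583.4 km, bearing=138.4°
Total: 35700.0 km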